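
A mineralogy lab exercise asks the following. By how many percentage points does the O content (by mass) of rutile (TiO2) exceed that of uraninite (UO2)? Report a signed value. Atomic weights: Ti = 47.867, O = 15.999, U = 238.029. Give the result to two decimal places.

First mineral: 31.998 g O in 79.865 g formula = 40.07 wt% O.
Second mineral: 31.998 g O in 270.027 g formula = 11.85 wt% O.
40.07% − 11.85% gives a difference of 28.22 percentage points.

28.22 percentage points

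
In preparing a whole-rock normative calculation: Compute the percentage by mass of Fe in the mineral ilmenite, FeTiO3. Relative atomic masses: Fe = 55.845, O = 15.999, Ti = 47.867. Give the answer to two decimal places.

Molar mass of FeTiO3: 1*55.845 + 1*47.867 + 3*15.999 = 151.709 g/mol.
Mass of Fe per formula unit: 1 × 55.845 = 55.845 g.
Weight fraction Fe = 55.845 / 151.709 = 0.3681.

36.81 mass %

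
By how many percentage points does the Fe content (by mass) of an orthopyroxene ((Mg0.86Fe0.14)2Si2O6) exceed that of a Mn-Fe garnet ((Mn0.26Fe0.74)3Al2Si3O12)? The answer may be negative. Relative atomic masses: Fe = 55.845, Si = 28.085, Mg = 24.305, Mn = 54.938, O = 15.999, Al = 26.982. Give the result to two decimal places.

M((Mg0.86Fe0.14)2Si2O6) = 209.605 g/mol, so wt% Fe = 15.637/209.605 × 100 = 7.46%.
M((Mn0.26Fe0.74)3Al2Si3O12) = 497.035 g/mol, so wt% Fe = 123.976/497.035 × 100 = 24.94%.
7.46 − 24.94 = -17.48 pp.

-17.48 percentage points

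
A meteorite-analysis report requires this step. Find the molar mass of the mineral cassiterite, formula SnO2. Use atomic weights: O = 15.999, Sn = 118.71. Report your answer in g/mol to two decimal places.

M = 1·118.71 + 2·15.999

150.71 g/mol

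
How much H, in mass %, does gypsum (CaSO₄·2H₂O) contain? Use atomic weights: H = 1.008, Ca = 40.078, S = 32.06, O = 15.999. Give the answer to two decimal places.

2.34 mass %

M(CaSO₄·2H₂O) = 172.164 g/mol.
H contributes 4 × 1.008 = 4.032 g per mole.
4.032/172.164 = 0.0234 → 2.34%.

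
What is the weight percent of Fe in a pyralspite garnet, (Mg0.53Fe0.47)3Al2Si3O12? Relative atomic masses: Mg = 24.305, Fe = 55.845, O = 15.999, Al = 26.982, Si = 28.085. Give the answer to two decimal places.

Molar mass of (Mg0.53Fe0.47)3Al2Si3O12: 1.59×24.305 + 1.41×55.845 + 2×26.982 + 3×28.085 + 12×15.999 = 447.593 g/mol.
Mass of Fe per formula unit: 1.41 × 55.845 = 78.741 g.
Weight fraction Fe = 78.741 / 447.593 = 0.1759.

17.59 weight percent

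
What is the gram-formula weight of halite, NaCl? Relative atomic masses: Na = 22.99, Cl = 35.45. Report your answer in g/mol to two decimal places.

Na: 1 × 22.99 = 22.9900
Cl: 1 × 35.45 = 35.4500
Summing the contributions gives the formula mass.

58.44 g/mol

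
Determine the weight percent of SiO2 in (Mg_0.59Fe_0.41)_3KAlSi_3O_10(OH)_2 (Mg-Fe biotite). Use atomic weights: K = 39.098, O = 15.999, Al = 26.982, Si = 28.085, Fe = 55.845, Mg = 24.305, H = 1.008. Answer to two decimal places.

Formula mass = 456.048 g/mol.
3 Si → 3.0000 mol SiO2 per formula unit; M(SiO2) = 60.083, so SiO2 mass = 180.249 g.
180.249/456.048 × 100 = 39.52 wt%.

39.52 wt%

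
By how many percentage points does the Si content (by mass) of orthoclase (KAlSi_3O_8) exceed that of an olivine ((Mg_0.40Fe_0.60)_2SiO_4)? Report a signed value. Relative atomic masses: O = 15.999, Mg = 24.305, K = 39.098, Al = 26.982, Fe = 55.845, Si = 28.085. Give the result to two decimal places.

First mineral: 84.255 g Si in 278.327 g formula = 30.27 wt% Si.
Second mineral: 28.085 g Si in 178.539 g formula = 15.73 wt% Si.
30.27% − 15.73% gives a difference of 14.54 percentage points.

14.54 percentage points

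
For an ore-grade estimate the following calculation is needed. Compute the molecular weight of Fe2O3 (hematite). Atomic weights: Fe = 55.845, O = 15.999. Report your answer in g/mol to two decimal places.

159.69 g/mol

The formula mass is the sum 2·55.845 + 3·15.999.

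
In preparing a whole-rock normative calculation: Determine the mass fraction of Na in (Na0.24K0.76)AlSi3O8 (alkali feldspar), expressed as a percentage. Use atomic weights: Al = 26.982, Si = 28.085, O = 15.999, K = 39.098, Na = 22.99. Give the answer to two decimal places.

M((Na0.24K0.76)AlSi3O8) = 274.461 g/mol.
Na contributes 0.24 × 22.99 = 5.518 g per mole.
5.518/274.461 = 0.0201 → 2.01%.

2.01 mass %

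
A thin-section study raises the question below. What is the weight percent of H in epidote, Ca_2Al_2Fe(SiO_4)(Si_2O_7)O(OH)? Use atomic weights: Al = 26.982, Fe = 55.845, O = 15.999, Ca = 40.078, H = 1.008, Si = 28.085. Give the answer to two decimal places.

Molar mass of Ca_2Al_2Fe(SiO_4)(Si_2O_7)O(OH): 2×40.078 + 2×26.982 + 1×55.845 + 3×28.085 + 13×15.999 + 1×1.008 = 483.215 g/mol.
Mass of H per formula unit: 1 × 1.008 = 1.008 g.
Weight fraction H = 1.008 / 483.215 = 0.0021.

0.21 mass %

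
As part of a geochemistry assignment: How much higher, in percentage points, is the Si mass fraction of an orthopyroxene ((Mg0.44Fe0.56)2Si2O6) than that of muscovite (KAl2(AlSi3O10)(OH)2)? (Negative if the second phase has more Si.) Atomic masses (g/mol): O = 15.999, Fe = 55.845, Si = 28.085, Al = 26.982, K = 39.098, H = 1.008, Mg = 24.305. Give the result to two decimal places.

First mineral: 56.170 g Si in 236.099 g formula = 23.79 wt% Si.
Second mineral: 84.255 g Si in 398.303 g formula = 21.15 wt% Si.
23.79% − 21.15% gives a difference of 2.64 percentage points.

2.64 percentage points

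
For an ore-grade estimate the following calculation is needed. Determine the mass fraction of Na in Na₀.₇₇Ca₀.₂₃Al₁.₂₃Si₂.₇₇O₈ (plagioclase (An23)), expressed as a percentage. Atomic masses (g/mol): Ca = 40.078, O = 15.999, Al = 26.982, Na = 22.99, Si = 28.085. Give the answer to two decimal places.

6.66 wt%

Molar mass of Na₀.₇₇Ca₀.₂₃Al₁.₂₃Si₂.₇₇O₈: 0.77*22.99 + 0.23*40.078 + 1.23*26.982 + 2.77*28.085 + 8*15.999 = 265.896 g/mol.
Mass of Na per formula unit: 0.77 × 22.99 = 17.702 g.
Weight fraction Na = 17.702 / 265.896 = 0.0666.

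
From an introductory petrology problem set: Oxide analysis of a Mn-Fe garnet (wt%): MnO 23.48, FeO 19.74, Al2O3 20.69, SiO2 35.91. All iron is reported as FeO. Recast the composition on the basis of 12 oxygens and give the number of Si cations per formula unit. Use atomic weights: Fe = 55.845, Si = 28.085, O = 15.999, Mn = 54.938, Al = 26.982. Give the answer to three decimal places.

23.48 wt% MnO ÷ 70.937 g/mol = 0.33100 mol, giving 0.33100 Mn and 0.33100 O.
19.74 wt% FeO ÷ 71.844 g/mol = 0.27476 mol, giving 0.27476 Fe and 0.27476 O.
20.69 wt% Al2O3 ÷ 101.961 g/mol = 0.20292 mol, giving 0.40584 Al and 0.60876 O.
35.91 wt% SiO2 ÷ 60.083 g/mol = 0.59767 mol, giving 0.59767 Si and 1.19534 O.
Oxygen sums to 2.40986; scaling by 12/2.40986 = 4.97954 puts the formula on 12 O.
Si: 0.59767 × 4.97954 = 2.976 atoms per formula unit.

2.976 Si apfu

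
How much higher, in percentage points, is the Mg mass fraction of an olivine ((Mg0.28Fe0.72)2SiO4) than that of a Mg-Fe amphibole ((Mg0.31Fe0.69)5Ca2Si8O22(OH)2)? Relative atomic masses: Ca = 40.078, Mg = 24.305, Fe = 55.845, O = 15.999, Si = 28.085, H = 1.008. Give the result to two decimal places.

3.22 percentage points

Mg in (Mg0.28Fe0.72)2SiO4: molar mass 186.109 g/mol; 0.56×24.305 = 13.611 g → 7.31 wt%.
Mg in (Mg0.31Fe0.69)5Ca2Si8O22(OH)2: molar mass 921.166 g/mol; 1.55×24.305 = 37.673 g → 4.09 wt%.
Difference = 7.31 − 4.09 = 3.22 percentage points.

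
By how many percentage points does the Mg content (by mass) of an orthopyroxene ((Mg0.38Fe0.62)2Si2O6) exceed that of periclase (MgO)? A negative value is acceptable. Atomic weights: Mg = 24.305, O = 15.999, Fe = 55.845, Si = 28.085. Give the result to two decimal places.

M((Mg0.38Fe0.62)2Si2O6) = 239.884 g/mol, so wt% Mg = 18.472/239.884 × 100 = 7.70%.
M(MgO) = 40.304 g/mol, so wt% Mg = 24.305/40.304 × 100 = 60.30%.
7.70 − 60.30 = -52.60 pp.

-52.60 percentage points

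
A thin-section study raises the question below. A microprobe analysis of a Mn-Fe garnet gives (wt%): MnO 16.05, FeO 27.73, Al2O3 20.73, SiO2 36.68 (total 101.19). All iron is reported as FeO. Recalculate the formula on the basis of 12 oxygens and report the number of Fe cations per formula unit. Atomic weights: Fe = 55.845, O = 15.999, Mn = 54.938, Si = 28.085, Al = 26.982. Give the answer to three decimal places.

1.896 Fe apfu

MnO (M=70.937): mol = 0.22626; Mn = 0.22626, O = 0.22626.
FeO (M=71.844): mol = 0.38598; Fe = 0.38598, O = 0.38598.
Al2O3 (M=101.961): mol = 0.20331; Al = 0.40662, O = 0.60993.
SiO2 (M=60.083): mol = 0.61049; Si = 0.61049, O = 1.22098.
ΣO = 2.44315; factor = 12/ΣO = 4.91169.
Fe apfu = 0.38598 × 4.91169 = 1.896.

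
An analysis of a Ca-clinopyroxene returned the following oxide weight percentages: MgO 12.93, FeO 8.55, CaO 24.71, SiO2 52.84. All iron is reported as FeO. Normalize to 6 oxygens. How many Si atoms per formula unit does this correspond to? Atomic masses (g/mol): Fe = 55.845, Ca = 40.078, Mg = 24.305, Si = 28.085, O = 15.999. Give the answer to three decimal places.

MgO: 12.93/40.304 = 0.32081 mol → 0.32081 mol Mg, 0.32081 mol O.
FeO: 8.55/71.844 = 0.11901 mol → 0.11901 mol Fe, 0.11901 mol O.
CaO: 24.71/56.077 = 0.44064 mol → 0.44064 mol Ca, 0.44064 mol O.
SiO2: 52.84/60.083 = 0.87945 mol → 0.87945 mol Si, 1.75890 mol O.
Total oxygen = 2.63936 mol. Normalization factor = 6/2.63936 = 2.27328.
Si per 6 O = 0.87945 × 2.27328 = 1.999.

1.999 Si apfu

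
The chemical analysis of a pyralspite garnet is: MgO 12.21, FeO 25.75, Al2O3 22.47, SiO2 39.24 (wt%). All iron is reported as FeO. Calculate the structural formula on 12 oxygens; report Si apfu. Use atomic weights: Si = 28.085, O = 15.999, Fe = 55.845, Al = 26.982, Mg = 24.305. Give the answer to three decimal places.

12.21 wt% MgO ÷ 40.304 g/mol = 0.30295 mol, giving 0.30295 Mg and 0.30295 O.
25.75 wt% FeO ÷ 71.844 g/mol = 0.35842 mol, giving 0.35842 Fe and 0.35842 O.
22.47 wt% Al2O3 ÷ 101.961 g/mol = 0.22038 mol, giving 0.44076 Al and 0.66114 O.
39.24 wt% SiO2 ÷ 60.083 g/mol = 0.65310 mol, giving 0.65310 Si and 1.30620 O.
Oxygen sums to 2.62871; scaling by 12/2.62871 = 4.56498 puts the formula on 12 O.
Si: 0.65310 × 4.56498 = 2.981 atoms per formula unit.

2.981 Si apfu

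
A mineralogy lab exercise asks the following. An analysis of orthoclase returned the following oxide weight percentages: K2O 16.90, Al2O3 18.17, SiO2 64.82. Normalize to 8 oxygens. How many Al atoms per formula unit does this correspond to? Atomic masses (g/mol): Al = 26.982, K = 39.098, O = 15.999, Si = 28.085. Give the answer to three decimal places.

K2O: 16.90/94.195 = 0.17942 mol → 0.35884 mol K, 0.17942 mol O.
Al2O3: 18.17/101.961 = 0.17821 mol → 0.35642 mol Al, 0.53463 mol O.
SiO2: 64.82/60.083 = 1.07884 mol → 1.07884 mol Si, 2.15768 mol O.
Total oxygen = 2.87173 mol. Normalization factor = 8/2.87173 = 2.78578.
Al per 8 O = 0.35642 × 2.78578 = 0.993.

0.993 Al apfu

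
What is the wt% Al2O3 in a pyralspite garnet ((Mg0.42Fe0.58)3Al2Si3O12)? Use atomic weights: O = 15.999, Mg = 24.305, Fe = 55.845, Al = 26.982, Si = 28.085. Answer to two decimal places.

Molar mass of (Mg0.42Fe0.58)3Al2Si3O12 = 1.26*24.305 + 1.74*55.845 + 2*26.982 + 3*28.085 + 12*15.999 = 458.002 g/mol.
Each formula unit contains 2 Al, equivalent to 2/2 = 1.0000 mol Al2O3.
M(Al2O3) = 2×26.982 + 3×15.999 = 101.961 g/mol.
Mass of Al2O3 per formula unit = 1.0000 × 101.961 = 101.961 g.
Al2O3 wt% = 101.961 / 458.002 × 100 = 22.26%.

22.26 wt%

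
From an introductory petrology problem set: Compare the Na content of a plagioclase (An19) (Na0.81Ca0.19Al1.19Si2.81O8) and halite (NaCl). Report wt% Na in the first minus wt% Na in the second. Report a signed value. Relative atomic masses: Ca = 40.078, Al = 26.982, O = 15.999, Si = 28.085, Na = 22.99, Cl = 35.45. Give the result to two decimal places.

First mineral: 18.622 g Na in 265.256 g formula = 7.02 wt% Na.
Second mineral: 22.990 g Na in 58.440 g formula = 39.34 wt% Na.
7.02% − 39.34% gives a difference of -32.32 percentage points.

-32.32 percentage points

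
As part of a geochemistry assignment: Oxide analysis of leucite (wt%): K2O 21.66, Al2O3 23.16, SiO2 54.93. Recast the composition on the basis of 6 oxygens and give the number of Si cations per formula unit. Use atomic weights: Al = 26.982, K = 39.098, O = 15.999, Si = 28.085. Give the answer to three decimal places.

K2O (M=94.195): mol = 0.22995; K = 0.45990, O = 0.22995.
Al2O3 (M=101.961): mol = 0.22715; Al = 0.45430, O = 0.68145.
SiO2 (M=60.083): mol = 0.91424; Si = 0.91424, O = 1.82848.
ΣO = 2.73988; factor = 6/ΣO = 2.18988.
Si apfu = 0.91424 × 2.18988 = 2.002.

2.002 Si apfu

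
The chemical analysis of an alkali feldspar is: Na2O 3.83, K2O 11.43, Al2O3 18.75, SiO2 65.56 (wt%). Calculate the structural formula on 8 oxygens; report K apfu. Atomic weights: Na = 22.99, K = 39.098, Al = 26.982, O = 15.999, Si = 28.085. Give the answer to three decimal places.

0.666 K apfu

3.83 wt% Na2O ÷ 61.979 g/mol = 0.06180 mol, giving 0.12360 Na and 0.06180 O.
11.43 wt% K2O ÷ 94.195 g/mol = 0.12134 mol, giving 0.24268 K and 0.12134 O.
18.75 wt% Al2O3 ÷ 101.961 g/mol = 0.18389 mol, giving 0.36778 Al and 0.55167 O.
65.56 wt% SiO2 ÷ 60.083 g/mol = 1.09116 mol, giving 1.09116 Si and 2.18232 O.
Oxygen sums to 2.91713; scaling by 8/2.91713 = 2.74242 puts the formula on 8 O.
K: 0.24268 × 2.74242 = 0.666 atoms per formula unit.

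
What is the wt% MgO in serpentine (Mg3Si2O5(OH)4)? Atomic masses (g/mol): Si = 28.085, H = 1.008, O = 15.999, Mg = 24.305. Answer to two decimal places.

43.63 wt%

M(Mg3Si2O5(OH)4) = 277.108 g/mol; M(MgO) = 40.304 g/mol.
Moles MgO per formula unit = 3 Mg ÷ 1 = 3.0000.
MgO fraction = (3.0000 × 40.304) / 277.108 = 120.912/277.108 = 0.4363.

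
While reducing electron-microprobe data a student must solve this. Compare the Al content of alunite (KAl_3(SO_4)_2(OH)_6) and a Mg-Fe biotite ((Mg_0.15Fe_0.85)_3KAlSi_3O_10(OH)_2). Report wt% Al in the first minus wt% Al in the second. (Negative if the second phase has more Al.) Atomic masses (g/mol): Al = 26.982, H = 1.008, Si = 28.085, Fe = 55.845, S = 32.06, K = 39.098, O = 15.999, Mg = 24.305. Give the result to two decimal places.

14.12 percentage points

M(KAl_3(SO_4)_2(OH)_6) = 414.198 g/mol, so wt% Al = 80.946/414.198 × 100 = 19.54%.
M((Mg_0.15Fe_0.85)_3KAlSi_3O_10(OH)_2) = 497.681 g/mol, so wt% Al = 26.982/497.681 × 100 = 5.42%.
19.54 − 5.42 = 14.12 pp.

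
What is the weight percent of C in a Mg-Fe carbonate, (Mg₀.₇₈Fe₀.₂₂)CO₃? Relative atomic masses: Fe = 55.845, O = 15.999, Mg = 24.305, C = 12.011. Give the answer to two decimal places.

13.16 wt%

Formula mass = 0.78×24.305 + 0.22×55.845 + 1×12.011 + 3×15.999 = 91.252 g/mol, of which 12.011 g is C.
So C makes up 12.011/91.252 = 0.1316 of the mass, i.e. 13.16%.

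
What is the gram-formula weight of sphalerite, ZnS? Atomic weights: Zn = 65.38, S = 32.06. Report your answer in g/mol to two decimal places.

97.44 g/mol

M = 1·65.38 + 1·32.06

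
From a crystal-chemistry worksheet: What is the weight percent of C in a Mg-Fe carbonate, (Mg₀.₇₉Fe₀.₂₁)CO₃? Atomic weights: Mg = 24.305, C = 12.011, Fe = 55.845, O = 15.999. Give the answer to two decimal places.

Formula mass = 0.79*24.305 + 0.21*55.845 + 1*12.011 + 3*15.999 = 90.936 g/mol, of which 12.011 g is C.
So C makes up 12.011/90.936 = 0.1321 of the mass, i.e. 13.21%.

13.21 wt%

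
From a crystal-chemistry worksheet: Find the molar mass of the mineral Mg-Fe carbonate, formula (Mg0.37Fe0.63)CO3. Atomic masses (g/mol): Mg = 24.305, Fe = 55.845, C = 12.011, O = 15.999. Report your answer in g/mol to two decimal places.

The formula mass is the sum 0.37*24.305 + 0.63*55.845 + 1*12.011 + 3*15.999.

104.18 g/mol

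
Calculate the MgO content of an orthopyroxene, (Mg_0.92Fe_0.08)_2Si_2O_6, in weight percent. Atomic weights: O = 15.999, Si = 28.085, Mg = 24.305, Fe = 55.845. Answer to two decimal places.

Formula mass = 205.820 g/mol.
1.84 Mg → 1.8400 mol MgO per formula unit; M(MgO) = 40.304, so MgO mass = 74.159 g.
74.159/205.820 × 100 = 36.03 wt%.

36.03 wt%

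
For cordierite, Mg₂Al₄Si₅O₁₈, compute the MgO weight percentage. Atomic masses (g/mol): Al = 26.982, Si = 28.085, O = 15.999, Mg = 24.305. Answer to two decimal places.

Formula mass = 584.945 g/mol.
2 Mg → 2.0000 mol MgO per formula unit; M(MgO) = 40.304, so MgO mass = 80.608 g.
80.608/584.945 × 100 = 13.78 wt%.

13.78 wt%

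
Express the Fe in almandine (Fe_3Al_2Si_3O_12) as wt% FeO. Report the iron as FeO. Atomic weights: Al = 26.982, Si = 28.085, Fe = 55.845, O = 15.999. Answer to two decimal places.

43.30 wt%

M(Fe_3Al_2Si_3O_12) = 497.742 g/mol; M(FeO) = 71.844 g/mol.
Moles FeO per formula unit = 3 Fe ÷ 1 = 3.0000.
FeO fraction = (3.0000 × 71.844) / 497.742 = 215.532/497.742 = 0.4330.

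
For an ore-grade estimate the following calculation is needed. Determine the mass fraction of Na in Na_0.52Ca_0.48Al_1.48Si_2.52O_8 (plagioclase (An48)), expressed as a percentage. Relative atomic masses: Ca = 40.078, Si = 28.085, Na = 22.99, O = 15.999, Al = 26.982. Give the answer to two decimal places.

4.43 wt%

M(Na_0.52Ca_0.48Al_1.48Si_2.52O_8) = 269.892 g/mol.
Na contributes 0.52 × 22.99 = 11.955 g per mole.
11.955/269.892 = 0.0443 → 4.43%.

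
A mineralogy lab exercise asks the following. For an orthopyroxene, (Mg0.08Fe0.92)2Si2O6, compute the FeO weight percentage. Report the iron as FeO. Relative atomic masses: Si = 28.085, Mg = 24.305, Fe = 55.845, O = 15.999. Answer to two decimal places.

51.08 wt%

Molar mass of (Mg0.08Fe0.92)2Si2O6 = 0.16×24.305 + 1.84×55.845 + 2×28.085 + 6×15.999 = 258.808 g/mol.
Each formula unit contains 1.84 Fe, equivalent to 1.84/1 = 1.8400 mol FeO.
M(FeO) = 1×55.845 + 1×15.999 = 71.844 g/mol.
Mass of FeO per formula unit = 1.8400 × 71.844 = 132.193 g.
FeO wt% = 132.193 / 258.808 × 100 = 51.08%.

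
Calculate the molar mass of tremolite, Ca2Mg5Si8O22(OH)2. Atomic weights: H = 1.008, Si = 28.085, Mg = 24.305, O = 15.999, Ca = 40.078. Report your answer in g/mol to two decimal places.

812.35 g/mol

The formula mass is the sum 2(40.078) + 5(24.305) + 8(28.085) + 24(15.999) + 2(1.008).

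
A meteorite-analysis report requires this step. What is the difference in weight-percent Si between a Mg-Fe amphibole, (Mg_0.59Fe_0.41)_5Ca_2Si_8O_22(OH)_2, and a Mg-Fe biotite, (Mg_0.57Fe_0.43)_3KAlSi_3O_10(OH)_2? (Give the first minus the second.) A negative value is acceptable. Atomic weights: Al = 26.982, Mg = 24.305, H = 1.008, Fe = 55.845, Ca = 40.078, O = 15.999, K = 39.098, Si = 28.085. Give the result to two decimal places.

7.22 percentage points

Si in (Mg_0.59Fe_0.41)_5Ca_2Si_8O_22(OH)_2: molar mass 877.010 g/mol; 8×28.085 = 224.680 g → 25.62 wt%.
Si in (Mg_0.57Fe_0.43)_3KAlSi_3O_10(OH)_2: molar mass 457.941 g/mol; 3×28.085 = 84.255 g → 18.40 wt%.
Difference = 25.62 − 18.40 = 7.22 percentage points.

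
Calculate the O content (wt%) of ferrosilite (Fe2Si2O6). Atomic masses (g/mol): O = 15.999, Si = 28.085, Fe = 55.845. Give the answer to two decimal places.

36.38 wt%

M(Fe2Si2O6) = 263.854 g/mol.
O contributes 6 × 15.999 = 95.994 g per mole.
95.994/263.854 = 0.3638 → 36.38%.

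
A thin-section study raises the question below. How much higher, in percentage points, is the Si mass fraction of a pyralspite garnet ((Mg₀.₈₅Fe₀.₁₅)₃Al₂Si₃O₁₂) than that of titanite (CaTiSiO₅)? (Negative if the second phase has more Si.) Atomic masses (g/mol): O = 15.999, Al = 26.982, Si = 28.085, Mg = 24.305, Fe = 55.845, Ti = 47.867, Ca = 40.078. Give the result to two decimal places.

First mineral: 84.255 g Si in 417.315 g formula = 20.19 wt% Si.
Second mineral: 28.085 g Si in 196.025 g formula = 14.33 wt% Si.
20.19% − 14.33% gives a difference of 5.86 percentage points.

5.86 percentage points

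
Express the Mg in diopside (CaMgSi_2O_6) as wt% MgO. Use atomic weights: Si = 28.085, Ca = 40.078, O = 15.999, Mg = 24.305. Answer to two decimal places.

M(CaMgSi_2O_6) = 216.547 g/mol; M(MgO) = 40.304 g/mol.
Moles MgO per formula unit = 1 Mg ÷ 1 = 1.0000.
MgO fraction = (1.0000 × 40.304) / 216.547 = 40.304/216.547 = 0.1861.

18.61 wt%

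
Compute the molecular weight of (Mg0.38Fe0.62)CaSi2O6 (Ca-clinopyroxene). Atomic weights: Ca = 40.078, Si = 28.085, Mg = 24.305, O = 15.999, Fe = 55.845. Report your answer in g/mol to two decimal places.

236.10 g/mol

M = 0.38(24.305) + 0.62(55.845) + 1(40.078) + 2(28.085) + 6(15.999)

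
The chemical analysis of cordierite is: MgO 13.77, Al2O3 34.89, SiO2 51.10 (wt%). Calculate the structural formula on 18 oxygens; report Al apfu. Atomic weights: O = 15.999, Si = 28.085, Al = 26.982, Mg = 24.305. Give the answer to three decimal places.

4.014 Al apfu

MgO: 13.77/40.304 = 0.34165 mol → 0.34165 mol Mg, 0.34165 mol O.
Al2O3: 34.89/101.961 = 0.34219 mol → 0.68438 mol Al, 1.02657 mol O.
SiO2: 51.10/60.083 = 0.85049 mol → 0.85049 mol Si, 1.70098 mol O.
Total oxygen = 3.06920 mol. Normalization factor = 18/3.06920 = 5.86472.
Al per 18 O = 0.68438 × 5.86472 = 4.014.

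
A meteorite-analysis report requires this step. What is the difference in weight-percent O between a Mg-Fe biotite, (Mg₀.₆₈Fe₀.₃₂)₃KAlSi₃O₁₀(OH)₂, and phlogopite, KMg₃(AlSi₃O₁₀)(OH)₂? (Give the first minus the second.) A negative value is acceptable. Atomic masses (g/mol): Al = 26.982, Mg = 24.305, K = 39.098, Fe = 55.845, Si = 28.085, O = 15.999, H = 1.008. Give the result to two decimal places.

-3.11 percentage points

O in (Mg₀.₆₈Fe₀.₃₂)₃KAlSi₃O₁₀(OH)₂: molar mass 447.532 g/mol; 12×15.999 = 191.988 g → 42.90 wt%.
O in KMg₃(AlSi₃O₁₀)(OH)₂: molar mass 417.254 g/mol; 12×15.999 = 191.988 g → 46.01 wt%.
Difference = 42.90 − 46.01 = -3.11 percentage points.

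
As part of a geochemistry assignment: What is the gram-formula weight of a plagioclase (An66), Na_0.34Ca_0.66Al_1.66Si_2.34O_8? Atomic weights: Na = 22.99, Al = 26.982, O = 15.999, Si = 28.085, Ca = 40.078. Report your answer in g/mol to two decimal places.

Na: 0.34 × 22.99 = 7.8166
Ca: 0.66 × 40.078 = 26.4515
Al: 1.66 × 26.982 = 44.7901
Si: 2.34 × 28.085 = 65.7189
O: 8 × 15.999 = 127.9920
Summing the contributions gives the formula mass.

272.77 g/mol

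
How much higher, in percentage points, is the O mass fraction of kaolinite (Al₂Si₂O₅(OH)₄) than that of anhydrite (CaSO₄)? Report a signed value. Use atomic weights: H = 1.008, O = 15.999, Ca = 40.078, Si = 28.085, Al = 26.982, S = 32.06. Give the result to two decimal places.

O in Al₂Si₂O₅(OH)₄: molar mass 258.157 g/mol; 9×15.999 = 143.991 g → 55.78 wt%.
O in CaSO₄: molar mass 136.134 g/mol; 4×15.999 = 63.996 g → 47.01 wt%.
Difference = 55.78 − 47.01 = 8.77 percentage points.

8.77 percentage points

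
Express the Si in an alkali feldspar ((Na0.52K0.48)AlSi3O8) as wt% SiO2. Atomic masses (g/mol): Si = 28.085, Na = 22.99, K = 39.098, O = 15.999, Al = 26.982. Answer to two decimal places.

66.77 wt%

Molar mass of (Na0.52K0.48)AlSi3O8 = 0.52×22.99 + 0.48×39.098 + 1×26.982 + 3×28.085 + 8×15.999 = 269.951 g/mol.
Each formula unit contains 3 Si, equivalent to 3/1 = 3.0000 mol SiO2.
M(SiO2) = 1×28.085 + 2×15.999 = 60.083 g/mol.
Mass of SiO2 per formula unit = 3.0000 × 60.083 = 180.249 g.
SiO2 wt% = 180.249 / 269.951 × 100 = 66.77%.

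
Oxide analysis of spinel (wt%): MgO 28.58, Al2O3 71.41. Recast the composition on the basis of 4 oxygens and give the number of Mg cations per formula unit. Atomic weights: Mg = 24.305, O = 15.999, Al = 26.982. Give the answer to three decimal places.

MgO (M=40.304): mol = 0.70911; Mg = 0.70911, O = 0.70911.
Al2O3 (M=101.961): mol = 0.70037; Al = 1.40074, O = 2.10111.
ΣO = 2.81022; factor = 4/ΣO = 1.42338.
Mg apfu = 0.70911 × 1.42338 = 1.009.

1.009 Mg apfu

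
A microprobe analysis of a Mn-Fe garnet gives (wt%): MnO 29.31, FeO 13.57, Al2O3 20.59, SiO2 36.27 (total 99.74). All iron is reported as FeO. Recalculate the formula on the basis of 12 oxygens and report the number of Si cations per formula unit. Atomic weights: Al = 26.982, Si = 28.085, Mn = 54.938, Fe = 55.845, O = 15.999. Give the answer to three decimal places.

29.31 wt% MnO ÷ 70.937 g/mol = 0.41318 mol, giving 0.41318 Mn and 0.41318 O.
13.57 wt% FeO ÷ 71.844 g/mol = 0.18888 mol, giving 0.18888 Fe and 0.18888 O.
20.59 wt% Al2O3 ÷ 101.961 g/mol = 0.20194 mol, giving 0.40388 Al and 0.60582 O.
36.27 wt% SiO2 ÷ 60.083 g/mol = 0.60366 mol, giving 0.60366 Si and 1.20732 O.
Oxygen sums to 2.41520; scaling by 12/2.41520 = 4.96853 puts the formula on 12 O.
Si: 0.60366 × 4.96853 = 2.999 atoms per formula unit.

2.999 Si apfu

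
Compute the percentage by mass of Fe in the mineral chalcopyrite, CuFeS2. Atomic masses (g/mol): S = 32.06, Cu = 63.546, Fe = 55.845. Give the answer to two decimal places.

30.43 weight percent

Formula mass = 1·63.546 + 1·55.845 + 2·32.06 = 183.511 g/mol, of which 55.845 g is Fe.
So Fe makes up 55.845/183.511 = 0.3043 of the mass, i.e. 30.43%.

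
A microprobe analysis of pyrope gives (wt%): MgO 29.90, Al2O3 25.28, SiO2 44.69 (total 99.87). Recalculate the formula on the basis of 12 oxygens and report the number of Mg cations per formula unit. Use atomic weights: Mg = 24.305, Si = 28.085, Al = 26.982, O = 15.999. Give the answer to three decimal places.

2.994 Mg apfu

MgO: 29.90/40.304 = 0.74186 mol → 0.74186 mol Mg, 0.74186 mol O.
Al2O3: 25.28/101.961 = 0.24794 mol → 0.49588 mol Al, 0.74382 mol O.
SiO2: 44.69/60.083 = 0.74380 mol → 0.74380 mol Si, 1.48760 mol O.
Total oxygen = 2.97328 mol. Normalization factor = 12/2.97328 = 4.03595.
Mg per 12 O = 0.74186 × 4.03595 = 2.994.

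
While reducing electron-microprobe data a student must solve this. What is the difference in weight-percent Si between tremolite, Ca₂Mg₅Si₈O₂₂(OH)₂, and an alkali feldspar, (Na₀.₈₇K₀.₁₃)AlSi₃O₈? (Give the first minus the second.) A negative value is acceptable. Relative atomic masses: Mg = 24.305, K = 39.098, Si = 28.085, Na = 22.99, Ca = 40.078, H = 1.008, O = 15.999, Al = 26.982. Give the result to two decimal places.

M(Ca₂Mg₅Si₈O₂₂(OH)₂) = 812.353 g/mol, so wt% Si = 224.680/812.353 × 100 = 27.66%.
M((Na₀.₈₇K₀.₁₃)AlSi₃O₈) = 264.313 g/mol, so wt% Si = 84.255/264.313 × 100 = 31.88%.
27.66 − 31.88 = -4.22 pp.

-4.22 percentage points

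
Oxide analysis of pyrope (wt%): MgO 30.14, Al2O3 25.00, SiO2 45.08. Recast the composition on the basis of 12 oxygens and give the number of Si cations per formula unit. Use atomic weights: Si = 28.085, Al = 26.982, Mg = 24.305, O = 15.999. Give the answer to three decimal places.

3.017 Si apfu

30.14 wt% MgO ÷ 40.304 g/mol = 0.74782 mol, giving 0.74782 Mg and 0.74782 O.
25.00 wt% Al2O3 ÷ 101.961 g/mol = 0.24519 mol, giving 0.49038 Al and 0.73557 O.
45.08 wt% SiO2 ÷ 60.083 g/mol = 0.75030 mol, giving 0.75030 Si and 1.50060 O.
Oxygen sums to 2.98399; scaling by 12/2.98399 = 4.02146 puts the formula on 12 O.
Si: 0.75030 × 4.02146 = 3.017 atoms per formula unit.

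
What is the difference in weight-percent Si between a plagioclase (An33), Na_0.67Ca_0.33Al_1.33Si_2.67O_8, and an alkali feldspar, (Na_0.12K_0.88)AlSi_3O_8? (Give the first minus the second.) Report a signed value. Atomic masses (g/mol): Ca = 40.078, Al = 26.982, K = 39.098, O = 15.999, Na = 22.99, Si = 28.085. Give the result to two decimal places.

-2.45 percentage points

M(Na_0.67Ca_0.33Al_1.33Si_2.67O_8) = 267.494 g/mol, so wt% Si = 74.987/267.494 × 100 = 28.03%.
M((Na_0.12K_0.88)AlSi_3O_8) = 276.394 g/mol, so wt% Si = 84.255/276.394 × 100 = 30.48%.
28.03 − 30.48 = -2.45 pp.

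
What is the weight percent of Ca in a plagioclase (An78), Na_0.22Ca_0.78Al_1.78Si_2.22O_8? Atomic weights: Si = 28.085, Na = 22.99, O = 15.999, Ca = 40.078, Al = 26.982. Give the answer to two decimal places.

11.38 wt%

Molar mass of Na_0.22Ca_0.78Al_1.78Si_2.22O_8: 0.22×22.99 + 0.78×40.078 + 1.78×26.982 + 2.22×28.085 + 8×15.999 = 274.687 g/mol.
Mass of Ca per formula unit: 0.78 × 40.078 = 31.261 g.
Weight fraction Ca = 31.261 / 274.687 = 0.1138.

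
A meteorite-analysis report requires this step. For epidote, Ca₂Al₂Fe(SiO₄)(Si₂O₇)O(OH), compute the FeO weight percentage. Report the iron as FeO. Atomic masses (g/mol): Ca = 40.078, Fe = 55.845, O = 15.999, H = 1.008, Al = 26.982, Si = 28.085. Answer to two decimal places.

Molar mass of Ca₂Al₂Fe(SiO₄)(Si₂O₇)O(OH) = 2×40.078 + 2×26.982 + 1×55.845 + 3×28.085 + 13×15.999 + 1×1.008 = 483.215 g/mol.
Each formula unit contains 1 Fe, equivalent to 1/1 = 1.0000 mol FeO.
M(FeO) = 1×55.845 + 1×15.999 = 71.844 g/mol.
Mass of FeO per formula unit = 1.0000 × 71.844 = 71.844 g.
FeO wt% = 71.844 / 483.215 × 100 = 14.87%.

14.87 wt%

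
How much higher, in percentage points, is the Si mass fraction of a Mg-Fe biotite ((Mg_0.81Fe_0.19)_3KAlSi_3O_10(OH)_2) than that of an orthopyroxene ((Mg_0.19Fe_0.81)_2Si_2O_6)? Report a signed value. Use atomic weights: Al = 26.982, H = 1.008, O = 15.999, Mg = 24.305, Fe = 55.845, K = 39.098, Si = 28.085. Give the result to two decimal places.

First mineral: 84.255 g Si in 435.232 g formula = 19.36 wt% Si.
Second mineral: 56.170 g Si in 251.869 g formula = 22.30 wt% Si.
19.36% − 22.30% gives a difference of -2.94 percentage points.

-2.94 percentage points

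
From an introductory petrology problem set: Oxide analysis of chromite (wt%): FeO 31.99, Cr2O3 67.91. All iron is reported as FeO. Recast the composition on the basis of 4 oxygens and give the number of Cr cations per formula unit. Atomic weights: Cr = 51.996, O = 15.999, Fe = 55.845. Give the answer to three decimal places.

FeO (M=71.844): mol = 0.44527; Fe = 0.44527, O = 0.44527.
Cr2O3 (M=151.989): mol = 0.44681; Cr = 0.89362, O = 1.34043.
ΣO = 1.78570; factor = 4/ΣO = 2.24002.
Cr apfu = 0.89362 × 2.24002 = 2.002.

2.002 Cr apfu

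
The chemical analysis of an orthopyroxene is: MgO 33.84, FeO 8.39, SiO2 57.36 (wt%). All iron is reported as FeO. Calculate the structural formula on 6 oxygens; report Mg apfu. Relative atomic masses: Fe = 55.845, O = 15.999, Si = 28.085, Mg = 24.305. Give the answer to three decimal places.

MgO: 33.84/40.304 = 0.83962 mol → 0.83962 mol Mg, 0.83962 mol O.
FeO: 8.39/71.844 = 0.11678 mol → 0.11678 mol Fe, 0.11678 mol O.
SiO2: 57.36/60.083 = 0.95468 mol → 0.95468 mol Si, 1.90936 mol O.
Total oxygen = 2.86576 mol. Normalization factor = 6/2.86576 = 2.09369.
Mg per 6 O = 0.83962 × 2.09369 = 1.758.

1.758 Mg apfu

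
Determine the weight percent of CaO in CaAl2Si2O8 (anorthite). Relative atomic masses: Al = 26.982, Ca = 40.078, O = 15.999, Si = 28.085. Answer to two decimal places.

20.16 wt%

Formula mass = 278.204 g/mol.
1 Ca → 1.0000 mol CaO per formula unit; M(CaO) = 56.077, so CaO mass = 56.077 g.
56.077/278.204 × 100 = 20.16 wt%.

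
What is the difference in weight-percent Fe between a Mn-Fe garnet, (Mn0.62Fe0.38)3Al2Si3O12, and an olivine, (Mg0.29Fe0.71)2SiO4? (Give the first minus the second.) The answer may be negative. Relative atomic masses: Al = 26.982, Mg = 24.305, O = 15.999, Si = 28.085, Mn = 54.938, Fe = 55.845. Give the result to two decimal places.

-29.92 percentage points

M((Mn0.62Fe0.38)3Al2Si3O12) = 496.055 g/mol, so wt% Fe = 63.663/496.055 × 100 = 12.83%.
M((Mg0.29Fe0.71)2SiO4) = 185.478 g/mol, so wt% Fe = 79.300/185.478 × 100 = 42.75%.
12.83 − 42.75 = -29.92 pp.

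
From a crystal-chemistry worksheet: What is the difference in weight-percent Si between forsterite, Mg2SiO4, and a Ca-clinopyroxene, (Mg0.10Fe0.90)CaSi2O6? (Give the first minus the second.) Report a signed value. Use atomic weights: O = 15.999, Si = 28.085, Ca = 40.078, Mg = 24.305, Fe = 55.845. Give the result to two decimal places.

Si in Mg2SiO4: molar mass 140.691 g/mol; 1×28.085 = 28.085 g → 19.96 wt%.
Si in (Mg0.10Fe0.90)CaSi2O6: molar mass 244.933 g/mol; 2×28.085 = 56.170 g → 22.93 wt%.
Difference = 19.96 − 22.93 = -2.97 percentage points.

-2.97 percentage points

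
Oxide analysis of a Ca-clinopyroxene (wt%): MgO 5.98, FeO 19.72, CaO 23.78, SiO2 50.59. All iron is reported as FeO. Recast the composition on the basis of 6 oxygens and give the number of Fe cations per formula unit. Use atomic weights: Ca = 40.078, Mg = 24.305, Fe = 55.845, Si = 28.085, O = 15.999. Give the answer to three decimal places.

MgO (M=40.304): mol = 0.14837; Mg = 0.14837, O = 0.14837.
FeO (M=71.844): mol = 0.27448; Fe = 0.27448, O = 0.27448.
CaO (M=56.077): mol = 0.42406; Ca = 0.42406, O = 0.42406.
SiO2 (M=60.083): mol = 0.84200; Si = 0.84200, O = 1.68400.
ΣO = 2.53091; factor = 6/ΣO = 2.37069.
Fe apfu = 0.27448 × 2.37069 = 0.651.

0.651 Fe apfu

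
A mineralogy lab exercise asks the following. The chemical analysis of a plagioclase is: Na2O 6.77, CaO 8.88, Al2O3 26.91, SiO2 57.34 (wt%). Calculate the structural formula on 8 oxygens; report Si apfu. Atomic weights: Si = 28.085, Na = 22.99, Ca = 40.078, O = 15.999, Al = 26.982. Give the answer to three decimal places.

Na2O: 6.77/61.979 = 0.10923 mol → 0.21846 mol Na, 0.10923 mol O.
CaO: 8.88/56.077 = 0.15835 mol → 0.15835 mol Ca, 0.15835 mol O.
Al2O3: 26.91/101.961 = 0.26392 mol → 0.52784 mol Al, 0.79176 mol O.
SiO2: 57.34/60.083 = 0.95435 mol → 0.95435 mol Si, 1.90870 mol O.
Total oxygen = 2.96804 mol. Normalization factor = 8/2.96804 = 2.69538.
Si per 8 O = 0.95435 × 2.69538 = 2.572.

2.572 Si apfu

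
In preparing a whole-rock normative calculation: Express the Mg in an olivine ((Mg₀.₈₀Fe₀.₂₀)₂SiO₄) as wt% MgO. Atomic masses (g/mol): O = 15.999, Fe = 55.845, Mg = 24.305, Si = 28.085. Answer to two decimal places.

42.06 wt%

Molar mass of (Mg₀.₈₀Fe₀.₂₀)₂SiO₄ = 1.60*24.305 + 0.40*55.845 + 1*28.085 + 4*15.999 = 153.307 g/mol.
Each formula unit contains 1.60 Mg, equivalent to 1.60/1 = 1.6000 mol MgO.
M(MgO) = 1×24.305 + 1×15.999 = 40.304 g/mol.
Mass of MgO per formula unit = 1.6000 × 40.304 = 64.486 g.
MgO wt% = 64.486 / 153.307 × 100 = 42.06%.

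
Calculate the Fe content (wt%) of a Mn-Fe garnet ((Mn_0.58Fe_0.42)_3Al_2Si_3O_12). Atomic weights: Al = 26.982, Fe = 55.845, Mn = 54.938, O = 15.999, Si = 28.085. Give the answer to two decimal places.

Molar mass of (Mn_0.58Fe_0.42)_3Al_2Si_3O_12: 1.74·54.938 + 1.26·55.845 + 2·26.982 + 3·28.085 + 12·15.999 = 496.164 g/mol.
Mass of Fe per formula unit: 1.26 × 55.845 = 70.365 g.
Weight fraction Fe = 70.365 / 496.164 = 0.1418.

14.18 wt%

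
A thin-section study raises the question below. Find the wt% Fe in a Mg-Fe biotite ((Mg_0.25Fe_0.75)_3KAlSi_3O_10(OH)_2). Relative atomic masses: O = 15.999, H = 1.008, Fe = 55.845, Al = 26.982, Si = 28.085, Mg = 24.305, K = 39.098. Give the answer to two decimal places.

Formula mass = 0.75×24.305 + 2.25×55.845 + 1×39.098 + 1×26.982 + 3×28.085 + 12×15.999 + 2×1.008 = 488.219 g/mol, of which 125.651 g is Fe.
So Fe makes up 125.651/488.219 = 0.2574 of the mass, i.e. 25.74%.

25.74 mass %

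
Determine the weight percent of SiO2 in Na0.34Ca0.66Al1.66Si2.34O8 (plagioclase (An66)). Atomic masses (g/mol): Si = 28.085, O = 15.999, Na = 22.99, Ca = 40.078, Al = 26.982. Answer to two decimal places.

51.54 wt%

Molar mass of Na0.34Ca0.66Al1.66Si2.34O8 = 0.34·22.99 + 0.66·40.078 + 1.66·26.982 + 2.34·28.085 + 8·15.999 = 272.769 g/mol.
Each formula unit contains 2.34 Si, equivalent to 2.34/1 = 2.3400 mol SiO2.
M(SiO2) = 1×28.085 + 2×15.999 = 60.083 g/mol.
Mass of SiO2 per formula unit = 2.3400 × 60.083 = 140.594 g.
SiO2 wt% = 140.594 / 272.769 × 100 = 51.54%.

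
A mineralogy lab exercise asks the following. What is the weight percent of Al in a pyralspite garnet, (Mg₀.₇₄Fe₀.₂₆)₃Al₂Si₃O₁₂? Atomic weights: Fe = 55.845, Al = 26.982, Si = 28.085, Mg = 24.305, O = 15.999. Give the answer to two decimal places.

Formula mass = 2.22·24.305 + 0.78·55.845 + 2·26.982 + 3·28.085 + 12·15.999 = 427.723 g/mol, of which 53.964 g is Al.
So Al makes up 53.964/427.723 = 0.1262 of the mass, i.e. 12.62%.

12.62 wt%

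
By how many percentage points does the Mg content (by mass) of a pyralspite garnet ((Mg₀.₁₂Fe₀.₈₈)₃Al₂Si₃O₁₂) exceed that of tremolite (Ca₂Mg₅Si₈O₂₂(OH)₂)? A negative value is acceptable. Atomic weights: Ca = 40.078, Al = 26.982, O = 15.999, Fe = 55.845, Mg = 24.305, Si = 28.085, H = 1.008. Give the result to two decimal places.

-13.16 percentage points

First mineral: 8.750 g Mg in 486.388 g formula = 1.80 wt% Mg.
Second mineral: 121.525 g Mg in 812.353 g formula = 14.96 wt% Mg.
1.80% − 14.96% gives a difference of -13.16 percentage points.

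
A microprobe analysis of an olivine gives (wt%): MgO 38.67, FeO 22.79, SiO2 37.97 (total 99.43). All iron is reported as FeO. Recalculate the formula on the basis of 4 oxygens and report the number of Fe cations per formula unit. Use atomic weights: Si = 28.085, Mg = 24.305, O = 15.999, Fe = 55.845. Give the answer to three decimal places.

MgO: 38.67/40.304 = 0.95946 mol → 0.95946 mol Mg, 0.95946 mol O.
FeO: 22.79/71.844 = 0.31722 mol → 0.31722 mol Fe, 0.31722 mol O.
SiO2: 37.97/60.083 = 0.63196 mol → 0.63196 mol Si, 1.26392 mol O.
Total oxygen = 2.54060 mol. Normalization factor = 4/2.54060 = 1.57443.
Fe per 4 O = 0.31722 × 1.57443 = 0.499.

0.499 Fe apfu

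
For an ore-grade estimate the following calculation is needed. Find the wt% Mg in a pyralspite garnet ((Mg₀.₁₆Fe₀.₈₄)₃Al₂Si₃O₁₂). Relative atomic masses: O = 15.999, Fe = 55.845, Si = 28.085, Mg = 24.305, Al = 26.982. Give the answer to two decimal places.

Molar mass of (Mg₀.₁₆Fe₀.₈₄)₃Al₂Si₃O₁₂: 0.48×24.305 + 2.52×55.845 + 2×26.982 + 3×28.085 + 12×15.999 = 482.603 g/mol.
Mass of Mg per formula unit: 0.48 × 24.305 = 11.666 g.
Weight fraction Mg = 11.666 / 482.603 = 0.0242.

2.42 weight percent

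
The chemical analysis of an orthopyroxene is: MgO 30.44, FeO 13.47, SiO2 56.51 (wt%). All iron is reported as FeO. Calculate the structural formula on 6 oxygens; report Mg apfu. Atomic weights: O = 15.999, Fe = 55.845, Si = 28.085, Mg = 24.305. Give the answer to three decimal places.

MgO (M=40.304): mol = 0.75526; Mg = 0.75526, O = 0.75526.
FeO (M=71.844): mol = 0.18749; Fe = 0.18749, O = 0.18749.
SiO2 (M=60.083): mol = 0.94053; Si = 0.94053, O = 1.88106.
ΣO = 2.82381; factor = 6/ΣO = 2.12479.
Mg apfu = 0.75526 × 2.12479 = 1.605.

1.605 Mg apfu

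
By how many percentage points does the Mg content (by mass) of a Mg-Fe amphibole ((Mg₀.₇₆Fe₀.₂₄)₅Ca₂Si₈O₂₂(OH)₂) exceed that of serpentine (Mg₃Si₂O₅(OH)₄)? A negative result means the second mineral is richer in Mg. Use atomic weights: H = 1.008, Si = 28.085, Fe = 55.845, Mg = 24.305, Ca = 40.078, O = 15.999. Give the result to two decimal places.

-15.45 percentage points

Mg in (Mg₀.₇₆Fe₀.₂₄)₅Ca₂Si₈O₂₂(OH)₂: molar mass 850.201 g/mol; 3.80×24.305 = 92.359 g → 10.86 wt%.
Mg in Mg₃Si₂O₅(OH)₄: molar mass 277.108 g/mol; 3×24.305 = 72.915 g → 26.31 wt%.
Difference = 10.86 − 26.31 = -15.45 percentage points.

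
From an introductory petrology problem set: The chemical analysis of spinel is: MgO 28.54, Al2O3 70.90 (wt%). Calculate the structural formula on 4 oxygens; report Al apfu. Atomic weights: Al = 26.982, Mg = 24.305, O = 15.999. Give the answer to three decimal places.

MgO (M=40.304): mol = 0.70812; Mg = 0.70812, O = 0.70812.
Al2O3 (M=101.961): mol = 0.69536; Al = 1.39072, O = 2.08608.
ΣO = 2.79420; factor = 4/ΣO = 1.43154.
Al apfu = 1.39072 × 1.43154 = 1.991.

1.991 Al apfu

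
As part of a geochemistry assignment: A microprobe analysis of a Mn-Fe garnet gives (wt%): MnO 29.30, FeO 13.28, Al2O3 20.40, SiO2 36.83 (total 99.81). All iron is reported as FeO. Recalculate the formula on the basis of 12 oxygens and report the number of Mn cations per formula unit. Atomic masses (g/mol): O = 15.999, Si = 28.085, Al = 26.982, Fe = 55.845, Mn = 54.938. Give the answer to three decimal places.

MnO (M=70.937): mol = 0.41304; Mn = 0.41304, O = 0.41304.
FeO (M=71.844): mol = 0.18484; Fe = 0.18484, O = 0.18484.
Al2O3 (M=101.961): mol = 0.20008; Al = 0.40016, O = 0.60024.
SiO2 (M=60.083): mol = 0.61299; Si = 0.61299, O = 1.22598.
ΣO = 2.42410; factor = 12/ΣO = 4.95029.
Mn apfu = 0.41304 × 4.95029 = 2.045.

2.045 Mn apfu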